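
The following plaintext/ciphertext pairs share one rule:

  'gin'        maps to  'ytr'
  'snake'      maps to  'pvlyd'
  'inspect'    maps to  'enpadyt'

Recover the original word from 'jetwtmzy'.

Two steps: reverse the string, then apply a Caesar shift of +11.
Decoding jetwtmzy: shift back: j−11=y, e−11=t, t−11=i, w−11=l, t−11=i, m−11=b, z−11=o, y−11=n → ytilibon; then reverse → nobility.

nobility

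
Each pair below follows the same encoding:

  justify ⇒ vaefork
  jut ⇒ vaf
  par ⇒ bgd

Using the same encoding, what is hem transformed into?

The shift depends on letter class: consonant j→v is +12, but vowel u→a is +6. Vowels shift forward by 6 and consonants shift forward by 12.
Applying it to hem: h(cons)+12=t, e(vowel)+6=k, m(cons)+12=y.

tky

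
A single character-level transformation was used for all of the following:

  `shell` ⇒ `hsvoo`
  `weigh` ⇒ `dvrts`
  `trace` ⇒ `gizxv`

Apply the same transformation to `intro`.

rmgil

Each pair mirrors across the alphabet (s↔h, h↔s, e↔v): positions sum to 25. Each letter is replaced by its mirror in the alphabet: a↔z, b↔y, c↔x, and so on (the Atbash cipher).
Applying it to intro: i↔r, n↔m, t↔g, r↔i, o↔l.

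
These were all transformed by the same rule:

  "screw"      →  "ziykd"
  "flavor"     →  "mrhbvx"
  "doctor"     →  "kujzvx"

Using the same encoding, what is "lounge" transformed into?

Shifts by position in screw: pos 0: s→z (+7), pos 1: c→i (+6), pos 2: r→y (+7), pos 3: e→k (+6) — repeating every 2. The shifts repeat in a cycle of length 2: positions 0,1,… shift by +7, +6, then the pattern repeats.
On lounge: l+7=s, o+6=u, u+7=b, n+6=t, g+7=n, e+6=k.

subtnk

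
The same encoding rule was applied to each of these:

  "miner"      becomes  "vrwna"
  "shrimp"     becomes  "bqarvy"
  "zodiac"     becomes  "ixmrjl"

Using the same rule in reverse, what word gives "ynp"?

Each letter is shifted forward by 9 in the alphabet (a Caesar shift of +9).
Undoing it on ynp: y−9=p, n−9=e, p−9=g.

peg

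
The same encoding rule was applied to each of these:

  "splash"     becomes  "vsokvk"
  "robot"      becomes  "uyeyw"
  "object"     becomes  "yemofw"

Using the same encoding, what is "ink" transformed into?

Vowels shift forward by 10 and consonants shift forward by 3.
On ink: i(vowel)+10=s, n(cons)+3=q, k(cons)+3=n.

sqn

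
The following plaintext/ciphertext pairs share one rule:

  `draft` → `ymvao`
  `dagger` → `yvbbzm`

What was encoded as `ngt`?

sly

Compare letters: d→y is +21, r→m is +21, a→v is +21 — a constant shift. Every letter moves 21 places later in the alphabet, wrapping around z→a.
Undoing it on ngt: n−21=s, g−21=l, t−21=y.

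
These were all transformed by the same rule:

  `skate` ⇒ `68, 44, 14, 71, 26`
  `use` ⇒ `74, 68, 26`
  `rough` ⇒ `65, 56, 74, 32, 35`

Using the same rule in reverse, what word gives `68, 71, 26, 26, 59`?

Each letter becomes 3×(its alphabet position, a=1..z=26) + 11.
Undoing it on 68, 71, 26, 26, 59: 68→(68−11)÷3=19=s, 71→(71−11)÷3=20=t, 26→(26−11)÷3=5=e, 26→(26−11)÷3=5=e, 59→(59−11)÷3=16=p.

steep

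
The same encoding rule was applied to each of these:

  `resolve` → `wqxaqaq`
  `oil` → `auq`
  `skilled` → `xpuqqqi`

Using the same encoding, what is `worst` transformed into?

bawxy

The shift depends on letter class: consonant r→w is +5, but vowel e→q is +12. The rule splits by letter class: vowels +12, consonants +5.
Applying it to worst: w(cons)+5=b, o(vowel)+12=a, r(cons)+5=w, s(cons)+5=x, t(cons)+5=y.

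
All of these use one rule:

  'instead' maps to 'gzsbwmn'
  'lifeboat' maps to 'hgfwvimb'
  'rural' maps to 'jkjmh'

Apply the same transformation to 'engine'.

wzogzw

Treating letters as 0–25, the rule is x ↦ 9x + 12 (mod 26).
Applying it to engine: e(4)→9·4+12≡22=w; n(13)→9·13+12≡25=z; g(6)→9·6+12≡14=o; i(8)→9·8+12≡6=g; n(13)→9·13+12≡25=z; e(4)→9·4+12≡22=w (all mod 26).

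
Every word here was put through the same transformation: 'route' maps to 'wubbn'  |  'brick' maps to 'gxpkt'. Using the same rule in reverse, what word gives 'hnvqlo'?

Letter i (0-indexed) is shifted by i+5, so successive shifts are 5, 6, 7, ….
Undoing it on hnvqlo: h−5=c, n−6=h, v−7=o, q−8=i, l−9=c, o−10=e.

choice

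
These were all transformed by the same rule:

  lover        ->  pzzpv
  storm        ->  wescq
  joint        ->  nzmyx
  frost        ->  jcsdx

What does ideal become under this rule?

Shifts by position in lover: pos 0: l→p (+4), pos 1: o→z (+11), pos 2: v→z (+4), pos 3: e→p (+11) — repeating every 2. The shifts repeat in a cycle of length 2: positions 0,1,… shift by +4, +11, then the pattern repeats.
For ideal: i+4=m, d+11=o, e+4=i, a+11=l, l+4=p.

moilp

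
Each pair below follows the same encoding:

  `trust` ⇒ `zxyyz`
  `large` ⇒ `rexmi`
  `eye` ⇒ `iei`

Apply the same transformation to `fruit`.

The shift depends on letter class: consonant t→z is +6, but vowel u→y is +4. Two shifts are in play — +4 for a/e/i/o/u, +6 for every other letter.
Applying it to fruit: f(cons)+6=l, r(cons)+6=x, u(vowel)+4=y, i(vowel)+4=m, t(cons)+6=z.

lxymz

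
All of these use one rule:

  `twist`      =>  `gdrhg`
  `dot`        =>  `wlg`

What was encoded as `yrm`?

Each pair mirrors across the alphabet (t↔g, w↔d, i↔r): positions sum to 25. Letters are reflected about the middle of the alphabet (position → 25−position): Atbash.
Decoding yrm: y↔b, r↔i, m↔n.

bin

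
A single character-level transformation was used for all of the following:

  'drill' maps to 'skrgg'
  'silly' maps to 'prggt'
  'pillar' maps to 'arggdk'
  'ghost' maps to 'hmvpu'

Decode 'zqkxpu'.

d(3)→s(18) and r(17)→k(10) fit y≡5x+3 (mod 26); the inverse of 5 mod 26 is 21. Each letter's alphabet position (a=0..z=25) is mapped through 5·x+3 mod 26 — an affine cipher.
Undoing it on zqkxpu: z(25)→21·(25−3)≡20=u; q(16)→21·(16−3)≡13=n; k(10)→21·(10−3)≡17=r; x(23)→21·(23−3)≡4=e; p(15)→21·(15−3)≡18=s; u(20)→21·(20−3)≡19=t (all mod 26).

unrest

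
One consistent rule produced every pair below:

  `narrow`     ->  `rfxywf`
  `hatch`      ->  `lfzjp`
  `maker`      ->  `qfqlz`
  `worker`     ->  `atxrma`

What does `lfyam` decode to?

In narrow: n→r is +4, a→f is +5, r→x is +6, r→y is +7 — the shift increases by 1 each position. The shift increases by 1 at each position, starting from +4: 4, 5, 6, ….
Decoding lfyam: l−4=h, f−5=a, y−6=s, a−7=t, m−8=e.

haste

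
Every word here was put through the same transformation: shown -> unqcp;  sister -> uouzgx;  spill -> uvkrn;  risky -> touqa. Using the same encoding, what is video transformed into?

xofkq

Shifts by position in shown: pos 0: s→u (+2), pos 1: h→n (+6), pos 2: o→q (+2), pos 3: w→c (+6) — repeating every 2. It's a Vigenère-style cipher with numeric key [2,6]: position i shifts by key[i mod 2].
For video: v+2=x, i+6=o, d+2=f, e+6=k, o+2=q.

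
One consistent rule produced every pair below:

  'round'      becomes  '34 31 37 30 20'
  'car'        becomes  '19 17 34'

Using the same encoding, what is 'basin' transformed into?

r is letter #18 and maps to 34: an offset of 16. Each letter is replaced by its alphabet position (a=1..z=26) + 16.
For basin: b=2→18, a=1→17, s=19→35, i=9→25, n=14→30.

18 17 35 25 30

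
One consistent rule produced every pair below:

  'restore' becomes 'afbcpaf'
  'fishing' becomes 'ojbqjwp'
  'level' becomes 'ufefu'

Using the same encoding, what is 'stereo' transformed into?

bcfafp

The shift depends on letter class: consonant r→a is +9, but vowel e→f is +1. Two shifts are in play — +1 for a/e/i/o/u, +9 for every other letter.
On stereo: s(cons)+9=b, t(cons)+9=c, e(vowel)+1=f, r(cons)+9=a, e(vowel)+1=f, o(vowel)+1=p.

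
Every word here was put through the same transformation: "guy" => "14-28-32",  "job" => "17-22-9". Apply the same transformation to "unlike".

g is letter #7 and maps to 14: an offset of 7. Letters become their 1-based position plus 7 (so a→8, b→9, …).
Applying it to unlike: u=21→28, n=14→21, l=12→19, i=9→16, k=11→18, e=5→12.

28-21-19-16-18-12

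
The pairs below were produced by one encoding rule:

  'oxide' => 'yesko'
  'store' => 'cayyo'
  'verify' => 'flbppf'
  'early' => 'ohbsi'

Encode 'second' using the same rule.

clmvxk

Shifts by position in oxide: pos 0: o→y (+10), pos 1: x→e (+7), pos 2: i→s (+10), pos 3: d→k (+7) — repeating every 2. It's a Vigenère-style cipher with numeric key [10,7]: position i shifts by key[i mod 2].
Applying it to second: s+10=c, e+7=l, c+10=m, o+7=v, n+10=x, d+7=k.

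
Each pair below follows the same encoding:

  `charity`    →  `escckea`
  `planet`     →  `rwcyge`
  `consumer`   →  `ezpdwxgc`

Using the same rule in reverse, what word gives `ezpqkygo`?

A repeating key of period 2 is used — shifts +2, +11 over and over.
Undoing it on ezpqkygo: e−2=c, z−11=o, p−2=n, q−11=f, k−2=i, y−11=n, g−2=e, o−11=d.

confined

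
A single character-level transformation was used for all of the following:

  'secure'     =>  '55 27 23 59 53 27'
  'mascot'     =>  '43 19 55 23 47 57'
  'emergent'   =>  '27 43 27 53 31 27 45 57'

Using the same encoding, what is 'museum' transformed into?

43 59 55 27 59 43

s(#19)→55 and e(#5)→27: differences scale by 2, so n = 2·pos + 17. Each letter becomes 2×(its alphabet position, a=1..z=26) + 17.
For museum: m=13→43, u=21→59, s=19→55, e=5→27, u=21→59, m=13→43.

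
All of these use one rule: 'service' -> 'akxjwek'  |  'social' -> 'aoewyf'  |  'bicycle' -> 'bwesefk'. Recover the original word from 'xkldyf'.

rental

s(18)→a(0) and e(4)→k(10) fit y≡3x+24 (mod 26); the inverse of 3 mod 26 is 9. Each letter's alphabet position (a=0..z=25) is mapped through 3·x+24 mod 26 — an affine cipher.
Undoing it on xkldyf: x(23)→9·(23−24)≡17=r; k(10)→9·(10−24)≡4=e; l(11)→9·(11−24)≡13=n; d(3)→9·(3−24)≡19=t; y(24)→9·(24−24)≡0=a; f(5)→9·(5−24)≡11=l (all mod 26).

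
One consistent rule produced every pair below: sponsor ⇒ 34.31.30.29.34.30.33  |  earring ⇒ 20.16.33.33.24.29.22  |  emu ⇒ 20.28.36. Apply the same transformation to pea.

s is letter #19 and maps to 34: an offset of 15. Letters become their 1-based position plus 15 (so a→16, b→17, …).
Applying it to pea: p=16→31, e=5→20, a=1→16.

31.20.16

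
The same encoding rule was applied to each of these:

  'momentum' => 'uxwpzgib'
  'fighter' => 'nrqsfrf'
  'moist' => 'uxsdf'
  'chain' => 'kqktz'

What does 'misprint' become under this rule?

urcadvbi

In momentum: m→u is +8, o→x is +9, m→w is +10, e→p is +11 — the shift increases by 1 each position. The shift increases by 1 at each position, starting from +8: 8, 9, 10, ….
For misprint: m+8=u, i+9=r, s+10=c, p+11=a, r+12=d, i+13=v, n+14=b, t+15=i.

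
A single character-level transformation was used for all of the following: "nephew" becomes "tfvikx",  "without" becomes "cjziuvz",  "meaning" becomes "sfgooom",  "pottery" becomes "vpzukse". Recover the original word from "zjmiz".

tight

It's a Vigenère-style cipher with numeric key [6,1]: position i shifts by key[i mod 2].
Undoing it on zjmiz: z−6=t, j−1=i, m−6=g, i−1=h, z−6=t.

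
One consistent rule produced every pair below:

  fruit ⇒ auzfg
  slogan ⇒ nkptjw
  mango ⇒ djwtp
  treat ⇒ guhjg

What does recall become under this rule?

This is an affine cipher: with a=0,…,z=25, each position x becomes (19x+9) mod 26.
Applying it to recall: r(17)→19·17+9≡20=u; e(4)→19·4+9≡7=h; c(2)→19·2+9≡21=v; a(0)→19·0+9≡9=j; l(11)→19·11+9≡10=k; l(11)→19·11+9≡10=k (all mod 26).

uhvjkk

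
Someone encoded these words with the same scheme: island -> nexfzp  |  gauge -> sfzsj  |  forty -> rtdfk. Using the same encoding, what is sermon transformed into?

The shift depends on letter class: consonant s→e is +12, but vowel i→n is +5. Two shifts are in play — +5 for a/e/i/o/u, +12 for every other letter.
For sermon: s(cons)+12=e, e(vowel)+5=j, r(cons)+12=d, m(cons)+12=y, o(vowel)+5=t, n(cons)+12=z.

ejdytz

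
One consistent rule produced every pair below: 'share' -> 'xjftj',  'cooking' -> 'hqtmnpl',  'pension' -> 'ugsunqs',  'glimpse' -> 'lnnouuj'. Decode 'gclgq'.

It's a Vigenère-style cipher with numeric key [5,2]: position i shifts by key[i mod 2].
Decoding gclgq: g−5=b, c−2=a, l−5=g, g−2=e, q−5=l.

bagel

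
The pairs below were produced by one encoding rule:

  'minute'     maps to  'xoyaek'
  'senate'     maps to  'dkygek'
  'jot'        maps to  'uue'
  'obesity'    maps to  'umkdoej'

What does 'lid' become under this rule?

The shift depends on letter class: consonant m→x is +11, but vowel i→o is +6. Two shifts are in play — +6 for a/e/i/o/u, +11 for every other letter.
On lid: l(cons)+11=w, i(vowel)+6=o, d(cons)+11=o.

woo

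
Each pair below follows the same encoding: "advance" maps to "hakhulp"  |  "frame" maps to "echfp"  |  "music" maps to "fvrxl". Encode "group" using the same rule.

tcjvy

This is an affine cipher: with a=0,…,z=25, each position x becomes (15x+7) mod 26.
For group: g(6)→15·6+7≡19=t; r(17)→15·17+7≡2=c; o(14)→15·14+7≡9=j; u(20)→15·20+7≡21=v; p(15)→15·15+7≡24=y (all mod 26).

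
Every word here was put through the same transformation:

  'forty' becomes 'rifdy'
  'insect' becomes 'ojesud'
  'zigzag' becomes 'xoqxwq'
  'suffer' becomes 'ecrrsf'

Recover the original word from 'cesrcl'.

useful

This is an affine cipher: with a=0,…,z=25, each position x becomes (25x+22) mod 26.
Decoding cesrcl: c(2)→25·(2−22)≡20=u; e(4)→25·(4−22)≡18=s; s(18)→25·(18−22)≡4=e; r(17)→25·(17−22)≡5=f; c(2)→25·(2−22)≡20=u; l(11)→25·(11−22)≡11=l (all mod 26).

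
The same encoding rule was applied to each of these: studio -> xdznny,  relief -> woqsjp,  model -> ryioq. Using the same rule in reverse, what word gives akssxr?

vanish

It's a Vigenère-style cipher with numeric key [5,10]: position i shifts by key[i mod 2].
Reversing it on akssxr: a−5=v, k−10=a, s−5=n, s−10=i, x−5=s, r−10=h.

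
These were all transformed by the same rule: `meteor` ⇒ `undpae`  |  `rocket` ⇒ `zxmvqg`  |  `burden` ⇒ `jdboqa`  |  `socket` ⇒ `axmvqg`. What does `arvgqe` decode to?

silver

Letter i (0-indexed) is shifted by i+8, so successive shifts are 8, 9, 10, ….
Undoing it on arvgqe: a−8=s, r−9=i, v−10=l, g−11=v, q−12=e, e−13=r.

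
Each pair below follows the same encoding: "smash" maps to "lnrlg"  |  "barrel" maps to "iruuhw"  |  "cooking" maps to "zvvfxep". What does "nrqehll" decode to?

s(18)→l(11) and m(12)→n(13) fit y≡17x+17 (mod 26); the inverse of 17 mod 26 is 23. Each letter's alphabet position (a=0..z=25) is mapped through 17·x+17 mod 26 — an affine cipher.
Reversing it on nrqehll: n(13)→23·(13−17)≡12=m; r(17)→23·(17−17)≡0=a; q(16)→23·(16−17)≡3=d; e(4)→23·(4−17)≡13=n; h(7)→23·(7−17)≡4=e; l(11)→23·(11−17)≡18=s; l(11)→23·(11−17)≡18=s (all mod 26).

madness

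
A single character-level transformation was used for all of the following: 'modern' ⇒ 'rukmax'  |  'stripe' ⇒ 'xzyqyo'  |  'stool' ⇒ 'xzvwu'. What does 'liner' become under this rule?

In modern: m→r is +5, o→u is +6, d→k is +7, e→m is +8 — the shift increases by 1 each position. The shift increases by 1 at each position, starting from +5: 5, 6, 7, ….
On liner: l+5=q, i+6=o, n+7=u, e+8=m, r+9=a.

qouma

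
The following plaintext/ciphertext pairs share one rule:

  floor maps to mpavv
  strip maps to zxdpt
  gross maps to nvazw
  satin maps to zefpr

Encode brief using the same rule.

ivulj

Shifts by position in floor: pos 0: f→m (+7), pos 1: l→p (+4), pos 2: o→a (+12), pos 3: o→v (+7), pos 4: r→v (+4) — repeating every 3. It's a Vigenère-style cipher with numeric key [7,4,12]: position i shifts by key[i mod 3].
Applying it to brief: b+7=i, r+4=v, i+12=u, e+7=l, f+4=j.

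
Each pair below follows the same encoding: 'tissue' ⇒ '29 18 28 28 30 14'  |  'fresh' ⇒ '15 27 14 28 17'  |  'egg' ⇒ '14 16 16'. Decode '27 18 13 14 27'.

rider

t is letter #20 and maps to 29: an offset of 9. The number is (letter's place in the alphabet, a=1) + 9.
Reversing it on 27 18 13 14 27: 27→(27−9)÷1=18=r, 18→(18−9)÷1=9=i, 13→(13−9)÷1=4=d, 14→(14−9)÷1=5=e, 27→(27−9)÷1=18=r.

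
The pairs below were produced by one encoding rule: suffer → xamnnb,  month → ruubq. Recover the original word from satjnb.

number

Each letter shifts forward by (position + 5), i.e. 5, 6, 7, … — the shift grows by one for each successive letter.
Undoing it on satjnb: s−5=n, a−6=u, t−7=m, j−8=b, n−9=e, b−10=r.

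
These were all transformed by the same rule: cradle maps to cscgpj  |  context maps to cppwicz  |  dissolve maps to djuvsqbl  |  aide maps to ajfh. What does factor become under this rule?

In cradle: c→c is +0, r→s is +1, a→c is +2, d→g is +3 — the shift increases by 1 each position. Letter i (0-indexed) is shifted by i+0, so successive shifts are 0, 1, 2, ….
Applying it to factor: f+0=f, a+1=b, c+2=e, t+3=w, o+4=s, r+5=w.

fbewsw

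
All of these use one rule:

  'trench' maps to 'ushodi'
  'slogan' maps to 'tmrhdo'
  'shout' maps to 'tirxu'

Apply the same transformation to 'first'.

The shift depends on letter class: consonant t→u is +1, but vowel e→h is +3. Two shifts are in play — +3 for a/e/i/o/u, +1 for every other letter.
Applying it to first: f(cons)+1=g, i(vowel)+3=l, r(cons)+1=s, s(cons)+1=t, t(cons)+1=u.

glstu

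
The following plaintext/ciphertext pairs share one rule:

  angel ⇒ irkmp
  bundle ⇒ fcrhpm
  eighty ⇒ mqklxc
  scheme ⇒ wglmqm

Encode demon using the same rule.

hmqwr

The rule splits by letter class: vowels +8, consonants +4.
Applying it to demon: d(cons)+4=h, e(vowel)+8=m, m(cons)+4=q, o(vowel)+8=w, n(cons)+4=r.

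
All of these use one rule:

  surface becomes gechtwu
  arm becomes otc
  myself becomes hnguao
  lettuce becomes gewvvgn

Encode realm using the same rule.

oncgt

Read the word backwards and shift each letter +2.
Applying it to realm: reverse → mlaer; then shift: m+2=o, l+2=n, a+2=c, e+2=g, r+2=t.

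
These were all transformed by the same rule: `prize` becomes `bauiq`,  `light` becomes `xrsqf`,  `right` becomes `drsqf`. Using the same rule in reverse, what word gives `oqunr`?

Shifts by position in prize: pos 0: p→b (+12), pos 1: r→a (+9), pos 2: i→u (+12), pos 3: z→i (+9) — repeating every 2. The shifts repeat in a cycle of length 2: positions 0,1,… shift by +12, +9, then the pattern repeats.
Decoding oqunr: o−12=c, q−9=h, u−12=i, n−9=e, r−12=f.

chief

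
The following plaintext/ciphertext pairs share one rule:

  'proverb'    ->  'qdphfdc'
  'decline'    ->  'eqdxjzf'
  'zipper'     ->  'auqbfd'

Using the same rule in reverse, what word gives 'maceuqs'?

It's a Vigenère-style cipher with numeric key [1,12]: position i shifts by key[i mod 2].
Decoding maceuqs: m−1=l, a−12=o, c−1=b, e−12=s, u−1=t, q−12=e, s−1=r.

lobster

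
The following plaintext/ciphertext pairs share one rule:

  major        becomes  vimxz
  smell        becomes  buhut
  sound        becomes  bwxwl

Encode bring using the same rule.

A repeating key of period 3 is used — shifts +9, +8, +3 over and over.
On bring: b+9=k, r+8=z, i+3=l, n+9=w, g+8=o.

kzlwo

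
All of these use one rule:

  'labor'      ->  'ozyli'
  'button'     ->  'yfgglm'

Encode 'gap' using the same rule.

Each pair mirrors across the alphabet (l↔o, a↔z, b↔y): positions sum to 25. Each letter is replaced by its mirror in the alphabet: a↔z, b↔y, c↔x, and so on (the Atbash cipher).
For gap: g↔t, a↔z, p↔k.

tzk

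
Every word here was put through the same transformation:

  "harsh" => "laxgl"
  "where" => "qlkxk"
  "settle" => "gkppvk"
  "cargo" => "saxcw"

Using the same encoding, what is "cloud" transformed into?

svwyb

Each letter's alphabet position (a=0..z=25) is mapped through 9·x+0 mod 26 — an affine cipher.
On cloud: c(2)→9·2+0≡18=s; l(11)→9·11+0≡21=v; o(14)→9·14+0≡22=w; u(20)→9·20+0≡24=y; d(3)→9·3+0≡1=b (all mod 26).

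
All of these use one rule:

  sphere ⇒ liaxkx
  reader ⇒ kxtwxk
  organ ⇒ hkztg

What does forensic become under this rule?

Compare letters: s→l is +19, p→i is +19, h→a is +19 — a constant shift. It's a constant shift of +19 (ROT19).
For forensic: f+19=y, o+19=h, r+19=k, e+19=x, n+19=g, s+19=l, i+19=b, c+19=v.

yhkxglbv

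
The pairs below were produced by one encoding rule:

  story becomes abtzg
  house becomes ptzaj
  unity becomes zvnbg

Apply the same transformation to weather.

ejfbpjz

The shift depends on letter class: consonant s→a is +8, but vowel o→t is +5. Two shifts are in play — +5 for a/e/i/o/u, +8 for every other letter.
For weather: w(cons)+8=e, e(vowel)+5=j, a(vowel)+5=f, t(cons)+8=b, h(cons)+8=p, e(vowel)+5=j, r(cons)+8=z.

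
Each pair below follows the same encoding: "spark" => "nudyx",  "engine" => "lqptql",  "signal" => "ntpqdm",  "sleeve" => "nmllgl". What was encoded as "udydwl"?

This is an affine cipher: with a=0,…,z=25, each position x becomes (15x+3) mod 26.
Decoding udydwl: u(20)→7·(20−3)≡15=p; d(3)→7·(3−3)≡0=a; y(24)→7·(24−3)≡17=r; d(3)→7·(3−3)≡0=a; w(22)→7·(22−3)≡3=d; l(11)→7·(11−3)≡4=e (all mod 26).

parade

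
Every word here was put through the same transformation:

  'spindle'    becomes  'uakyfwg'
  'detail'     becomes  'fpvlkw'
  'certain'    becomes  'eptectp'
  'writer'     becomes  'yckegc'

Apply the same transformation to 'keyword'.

Shifts by position in spindle: pos 0: s→u (+2), pos 1: p→a (+11), pos 2: i→k (+2), pos 3: n→y (+11) — repeating every 2. The shifts repeat in a cycle of length 2: positions 0,1,… shift by +2, +11, then the pattern repeats.
For keyword: k+2=m, e+11=p, y+2=a, w+11=h, o+2=q, r+11=c, d+2=f.

mpahqcf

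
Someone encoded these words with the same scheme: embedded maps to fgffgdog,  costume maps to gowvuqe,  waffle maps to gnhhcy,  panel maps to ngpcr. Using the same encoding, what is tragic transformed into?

ekictv

The output letters match the input read backwards, each shifted +2: embedded reversed is deddebme. Two steps: reverse the string, then apply a Caesar shift of +2.
For tragic: reverse → cigart; then shift: c+2=e, i+2=k, g+2=i, a+2=c, r+2=t, t+2=v.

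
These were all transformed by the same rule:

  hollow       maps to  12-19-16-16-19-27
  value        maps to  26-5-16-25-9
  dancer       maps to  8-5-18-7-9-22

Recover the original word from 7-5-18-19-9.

Each letter is replaced by its alphabet position (a=1..z=26) + 4.
Undoing it on 7-5-18-19-9: 7→(7−4)÷1=3=c, 5→(5−4)÷1=1=a, 18→(18−4)÷1=14=n, 19→(19−4)÷1=15=o, 9→(9−4)÷1=5=e.

canoe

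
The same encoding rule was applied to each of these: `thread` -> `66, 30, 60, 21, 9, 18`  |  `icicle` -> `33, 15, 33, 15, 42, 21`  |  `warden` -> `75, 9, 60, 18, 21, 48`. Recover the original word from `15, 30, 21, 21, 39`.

cheek

t(#20)→66 and h(#8)→30: differences scale by 3, so n = 3·pos + 6. With a=1..z=26, the number is 3·pos + 6.
Decoding 15, 30, 21, 21, 39: 15→(15−6)÷3=3=c, 30→(30−6)÷3=8=h, 21→(21−6)÷3=5=e, 21→(21−6)÷3=5=e, 39→(39−6)÷3=11=k.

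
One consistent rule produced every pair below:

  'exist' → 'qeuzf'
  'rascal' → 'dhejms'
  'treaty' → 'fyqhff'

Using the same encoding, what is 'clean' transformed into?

osqhz

Shifts by position in exist: pos 0: e→q (+12), pos 1: x→e (+7), pos 2: i→u (+12), pos 3: s→z (+7) — repeating every 2. A repeating key of period 2 is used — shifts +12, +7 over and over.
Applying it to clean: c+12=o, l+7=s, e+12=q, a+7=h, n+12=z.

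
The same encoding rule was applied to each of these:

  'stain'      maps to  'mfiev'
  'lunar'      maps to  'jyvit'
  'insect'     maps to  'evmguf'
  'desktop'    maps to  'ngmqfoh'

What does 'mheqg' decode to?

spike

s(18)→m(12) and t(19)→f(5) fit y≡19x+8 (mod 26); the inverse of 19 mod 26 is 11. Each letter's alphabet position (a=0..z=25) is mapped through 19·x+8 mod 26 — an affine cipher.
Reversing it on mheqg: m(12)→11·(12−8)≡18=s; h(7)→11·(7−8)≡15=p; e(4)→11·(4−8)≡8=i; q(16)→11·(16−8)≡10=k; g(6)→11·(6−8)≡4=e (all mod 26).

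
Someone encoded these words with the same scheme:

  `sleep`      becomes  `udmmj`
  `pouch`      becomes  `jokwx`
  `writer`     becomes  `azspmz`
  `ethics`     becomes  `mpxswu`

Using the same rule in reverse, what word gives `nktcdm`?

jungle

s(18)→u(20) and l(11)→d(3) fit y≡21x+6 (mod 26); the inverse of 21 mod 26 is 5. This is an affine cipher: with a=0,…,z=25, each position x becomes (21x+6) mod 26.
Undoing it on nktcdm: n(13)→5·(13−6)≡9=j; k(10)→5·(10−6)≡20=u; t(19)→5·(19−6)≡13=n; c(2)→5·(2−6)≡6=g; d(3)→5·(3−6)≡11=l; m(12)→5·(12−6)≡4=e (all mod 26).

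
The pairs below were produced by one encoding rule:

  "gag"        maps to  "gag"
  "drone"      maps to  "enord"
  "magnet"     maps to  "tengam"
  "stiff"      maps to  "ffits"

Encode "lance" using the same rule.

ecnal

The output letters match the input read backwards: gag reversed is gag. It's just the letters in reverse order.
For lance: reverse → ecnal.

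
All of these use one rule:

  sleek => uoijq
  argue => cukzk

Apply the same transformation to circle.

Each letter shifts forward by (position + 2), i.e. 2, 3, 4, … — the shift grows by one for each successive letter.
For circle: c+2=e, i+3=l, r+4=v, c+5=h, l+6=r, e+7=l.

elvhrl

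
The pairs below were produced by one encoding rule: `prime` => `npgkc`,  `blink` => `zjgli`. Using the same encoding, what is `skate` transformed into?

Compare letters: p→n is +24, r→p is +24, i→g is +24 — a constant shift. It's a constant shift of +24 (ROT24).
Applying it to skate: s+24=q, k+24=i, a+24=y, t+24=r, e+24=c.

qiyrc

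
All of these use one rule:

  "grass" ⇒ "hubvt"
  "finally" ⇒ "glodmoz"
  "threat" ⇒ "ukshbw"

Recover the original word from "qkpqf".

phone

Shifts by position in grass: pos 0: g→h (+1), pos 1: r→u (+3), pos 2: a→b (+1), pos 3: s→v (+3) — repeating every 2. The shifts repeat in a cycle of length 2: positions 0,1,… shift by +1, +3, then the pattern repeats.
Undoing it on qkpqf: q−1=p, k−3=h, p−1=o, q−3=n, f−1=e.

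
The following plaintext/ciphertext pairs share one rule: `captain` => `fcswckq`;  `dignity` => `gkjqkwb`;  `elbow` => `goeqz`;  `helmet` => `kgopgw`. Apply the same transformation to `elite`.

Vowels shift forward by 2 and consonants shift forward by 3.
For elite: e(vowel)+2=g, l(cons)+3=o, i(vowel)+2=k, t(cons)+3=w, e(vowel)+2=g.

gokwg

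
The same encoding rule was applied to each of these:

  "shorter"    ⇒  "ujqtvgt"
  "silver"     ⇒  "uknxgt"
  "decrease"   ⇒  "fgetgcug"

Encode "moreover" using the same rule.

Compare letters: s→u is +2, h→j is +2, o→q is +2 — a constant shift. Every letter moves 2 places later in the alphabet, wrapping around z→a.
Applying it to moreover: m+2=o, o+2=q, r+2=t, e+2=g, o+2=q, v+2=x, e+2=g, r+2=t.

oqtgqxgt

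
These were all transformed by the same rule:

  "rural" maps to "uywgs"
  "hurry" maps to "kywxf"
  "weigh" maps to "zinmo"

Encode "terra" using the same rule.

In rural: r→u is +3, u→y is +4, r→w is +5, a→g is +6 — the shift increases by 1 each position. Each letter shifts forward by (position + 3), i.e. 3, 4, 5, … — the shift grows by one for each successive letter.
For terra: t+3=w, e+4=i, r+5=w, r+6=x, a+7=h.

wiwxh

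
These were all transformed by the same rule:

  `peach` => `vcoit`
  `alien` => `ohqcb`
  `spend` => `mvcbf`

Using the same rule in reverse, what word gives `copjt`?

earth

p(15)→v(21) and e(4)→c(2) fit y≡23x+14 (mod 26); the inverse of 23 mod 26 is 17. Each letter's alphabet position (a=0..z=25) is mapped through 23·x+14 mod 26 — an affine cipher.
Undoing it on copjt: c(2)→17·(2−14)≡4=e; o(14)→17·(14−14)≡0=a; p(15)→17·(15−14)≡17=r; j(9)→17·(9−14)≡19=t; t(19)→17·(19−14)≡7=h (all mod 26).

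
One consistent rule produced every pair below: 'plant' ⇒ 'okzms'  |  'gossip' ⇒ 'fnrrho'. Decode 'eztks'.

Compare letters: p→o is +25, l→k is +25, a→z is +25 — a constant shift. This is a Caesar cipher with shift 25.
Reversing it on eztks: e−25=f, z−25=a, t−25=u, k−25=l, s−25=t.

fault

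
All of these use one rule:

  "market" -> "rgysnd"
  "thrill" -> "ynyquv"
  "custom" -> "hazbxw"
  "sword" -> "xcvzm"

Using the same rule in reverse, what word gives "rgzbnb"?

master

In market: m→r is +5, a→g is +6, r→y is +7, k→s is +8 — the shift increases by 1 each position. Letter i (0-indexed) is shifted by i+5, so successive shifts are 5, 6, 7, ….
Decoding rgzbnb: r−5=m, g−6=a, z−7=s, b−8=t, n−9=e, b−10=r.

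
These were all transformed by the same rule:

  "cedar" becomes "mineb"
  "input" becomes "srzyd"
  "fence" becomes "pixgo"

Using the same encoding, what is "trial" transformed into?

It's a Vigenère-style cipher with numeric key [10,4]: position i shifts by key[i mod 2].
Applying it to trial: t+10=d, r+4=v, i+10=s, a+4=e, l+10=v.

dvsev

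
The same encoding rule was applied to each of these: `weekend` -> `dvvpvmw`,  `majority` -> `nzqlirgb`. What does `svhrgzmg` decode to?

hesitant

Each pair mirrors across the alphabet (w↔d, e↔v, e↔v): positions sum to 25. Letters are reflected about the middle of the alphabet (position → 25−position): Atbash.
Decoding svhrgzmg: s↔h, v↔e, h↔s, r↔i, g↔t, z↔a, m↔n, g↔t.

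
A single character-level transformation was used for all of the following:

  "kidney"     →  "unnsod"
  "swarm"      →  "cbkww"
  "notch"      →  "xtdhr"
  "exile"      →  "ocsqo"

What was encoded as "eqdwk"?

The shifts repeat in a cycle of length 2: positions 0,1,… shift by +10, +5, then the pattern repeats.
Undoing it on eqdwk: e−10=u, q−5=l, d−10=t, w−5=r, k−10=a.

ultra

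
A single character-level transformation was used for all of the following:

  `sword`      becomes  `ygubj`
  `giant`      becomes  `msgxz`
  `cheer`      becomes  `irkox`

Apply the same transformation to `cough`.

A repeating key of period 2 is used — shifts +6, +10 over and over.
Applying it to cough: c+6=i, o+10=y, u+6=a, g+10=q, h+6=n.

iyaqn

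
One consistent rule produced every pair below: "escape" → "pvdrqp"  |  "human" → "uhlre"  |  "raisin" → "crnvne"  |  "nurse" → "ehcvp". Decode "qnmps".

pixel

e(4)→p(15) and s(18)→v(21) fit y≡19x+17 (mod 26); the inverse of 19 mod 26 is 11. Each letter's alphabet position (a=0..z=25) is mapped through 19·x+17 mod 26 — an affine cipher.
Undoing it on qnmps: q(16)→11·(16−17)≡15=p; n(13)→11·(13−17)≡8=i; m(12)→11·(12−17)≡23=x; p(15)→11·(15−17)≡4=e; s(18)→11·(18−17)≡11=l (all mod 26).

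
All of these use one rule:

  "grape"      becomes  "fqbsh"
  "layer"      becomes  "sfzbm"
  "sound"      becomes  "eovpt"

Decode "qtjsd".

The output letters match the input read backwards, each shifted +1: grape reversed is eparg. The word is reversed, then every letter is shifted forward by 1.
Decoding qtjsd: shift back: q−1=p, t−1=s, j−1=i, s−1=r, d−1=c → psirc; then reverse → crisp.

crisp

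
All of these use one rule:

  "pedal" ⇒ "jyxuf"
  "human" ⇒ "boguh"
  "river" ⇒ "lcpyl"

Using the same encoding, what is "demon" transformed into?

Compare letters: p→j is +20, e→y is +20, d→x is +20 — a constant shift. Each letter is shifted forward by 20 in the alphabet (a Caesar shift of +20).
Applying it to demon: d+20=x, e+20=y, m+20=g, o+20=i, n+20=h.

xygih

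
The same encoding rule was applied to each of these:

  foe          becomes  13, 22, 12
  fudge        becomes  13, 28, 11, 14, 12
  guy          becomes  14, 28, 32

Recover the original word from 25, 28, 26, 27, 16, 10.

f is letter #6 and maps to 13: an offset of 7. Letters become their 1-based position plus 7 (so a→8, b→9, …).
Reversing it on 25, 28, 26, 27, 16, 10: 25→(25−7)÷1=18=r, 28→(28−7)÷1=21=u, 26→(26−7)÷1=19=s, 27→(27−7)÷1=20=t, 16→(16−7)÷1=9=i, 10→(10−7)÷1=3=c.

rustic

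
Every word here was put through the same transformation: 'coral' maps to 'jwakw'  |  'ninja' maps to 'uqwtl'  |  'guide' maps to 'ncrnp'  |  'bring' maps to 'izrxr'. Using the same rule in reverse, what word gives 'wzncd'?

In coral: c→j is +7, o→w is +8, r→a is +9, a→k is +10 — the shift increases by 1 each position. Letter i (0-indexed) is shifted by i+7, so successive shifts are 7, 8, 9, ….
Decoding wzncd: w−7=p, z−8=r, n−9=e, c−10=s, d−11=s.

press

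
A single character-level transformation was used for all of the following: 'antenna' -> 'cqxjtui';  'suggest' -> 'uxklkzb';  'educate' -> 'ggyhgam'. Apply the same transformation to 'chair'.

ekenx

Letter i (0-indexed) is shifted by i+2, so successive shifts are 2, 3, 4, ….
On chair: c+2=e, h+3=k, a+4=e, i+5=n, r+6=x.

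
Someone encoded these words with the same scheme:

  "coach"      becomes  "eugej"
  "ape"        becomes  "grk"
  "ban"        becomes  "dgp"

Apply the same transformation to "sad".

ugf

The shift depends on letter class: consonant c→e is +2, but vowel o→u is +6. The rule splits by letter class: vowels +6, consonants +2.
On sad: s(cons)+2=u, a(vowel)+6=g, d(cons)+2=f.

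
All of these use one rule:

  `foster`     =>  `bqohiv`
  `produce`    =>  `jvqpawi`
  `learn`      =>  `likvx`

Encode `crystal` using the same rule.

wvyohkl

f(5)→b(1) and o(14)→q(16) fit y≡19x+10 (mod 26); the inverse of 19 mod 26 is 11. This is an affine cipher: with a=0,…,z=25, each position x becomes (19x+10) mod 26.
On crystal: c(2)→19·2+10≡22=w; r(17)→19·17+10≡21=v; y(24)→19·24+10≡24=y; s(18)→19·18+10≡14=o; t(19)→19·19+10≡7=h; a(0)→19·0+10≡10=k; l(11)→19·11+10≡11=l (all mod 26).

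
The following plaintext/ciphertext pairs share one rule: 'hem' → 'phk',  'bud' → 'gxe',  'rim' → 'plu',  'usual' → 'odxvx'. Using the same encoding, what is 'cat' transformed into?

wdf

The output letters match the input read backwards, each shifted +3: hem reversed is meh. The word is reversed, then every letter is shifted forward by 3.
Applying it to cat: reverse → tac; then shift: t+3=w, a+3=d, c+3=f.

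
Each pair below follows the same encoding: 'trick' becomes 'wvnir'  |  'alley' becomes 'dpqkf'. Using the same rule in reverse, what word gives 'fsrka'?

In trick: t→w is +3, r→v is +4, i→n is +5, c→i is +6 — the shift increases by 1 each position. Letter i (0-indexed) is shifted by i+3, so successive shifts are 3, 4, 5, ….
Decoding fsrka: f−3=c, s−4=o, r−5=m, k−6=e, a−7=t.

comet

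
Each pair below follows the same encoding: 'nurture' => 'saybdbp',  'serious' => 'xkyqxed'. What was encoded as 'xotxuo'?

In nurture: n→s is +5, u→a is +6, r→y is +7, t→b is +8 — the shift increases by 1 each position. Each letter shifts forward by (position + 5), i.e. 5, 6, 7, … — the shift grows by one for each successive letter.
Reversing it on xotxuo: x−5=s, o−6=i, t−7=m, x−8=p, u−9=l, o−10=e.

simple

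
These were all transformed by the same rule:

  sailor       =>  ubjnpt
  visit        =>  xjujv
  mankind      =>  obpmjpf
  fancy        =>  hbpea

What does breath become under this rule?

The rule splits by letter class: vowels +1, consonants +2.
On breath: b(cons)+2=d, r(cons)+2=t, e(vowel)+1=f, a(vowel)+1=b, t(cons)+2=v, h(cons)+2=j.

dtfbvj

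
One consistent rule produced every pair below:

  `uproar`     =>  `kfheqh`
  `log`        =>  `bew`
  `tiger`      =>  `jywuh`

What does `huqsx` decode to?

reach

Compare letters: u→k is +16, p→f is +16, r→h is +16 — a constant shift. Each letter is shifted forward by 16 in the alphabet (a Caesar shift of +16).
Reversing it on huqsx: h−16=r, u−16=e, q−16=a, s−16=c, x−16=h.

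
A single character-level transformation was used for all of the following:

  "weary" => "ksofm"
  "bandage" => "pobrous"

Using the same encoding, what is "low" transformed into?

Compare letters: w→k is +14, e→s is +14, a→o is +14 — a constant shift. Each letter is shifted forward by 14 in the alphabet (a Caesar shift of +14).
Applying it to low: l+14=z, o+14=c, w+14=k.

zck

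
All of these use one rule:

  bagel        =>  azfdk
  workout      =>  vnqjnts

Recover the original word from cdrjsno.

desktop

Compare letters: b→a is +25, a→z is +25, g→f is +25 — a constant shift. It's a constant shift of +25 (ROT25).
Undoing it on cdrjsno: c−25=d, d−25=e, r−25=s, j−25=k, s−25=t, n−25=o, o−25=p.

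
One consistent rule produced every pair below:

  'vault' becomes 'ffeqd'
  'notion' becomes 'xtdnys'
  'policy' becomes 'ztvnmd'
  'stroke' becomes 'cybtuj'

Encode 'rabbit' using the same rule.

bflgsy

It's a Vigenère-style cipher with numeric key [10,5]: position i shifts by key[i mod 2].
On rabbit: r+10=b, a+5=f, b+10=l, b+5=g, i+10=s, t+5=y.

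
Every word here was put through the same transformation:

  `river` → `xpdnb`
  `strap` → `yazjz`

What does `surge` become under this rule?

ybzpo

In river: r→x is +6, i→p is +7, v→d is +8, e→n is +9 — the shift increases by 1 each position. Each letter shifts forward by (position + 6), i.e. 6, 7, 8, … — the shift grows by one for each successive letter.
On surge: s+6=y, u+7=b, r+8=z, g+9=p, e+10=o.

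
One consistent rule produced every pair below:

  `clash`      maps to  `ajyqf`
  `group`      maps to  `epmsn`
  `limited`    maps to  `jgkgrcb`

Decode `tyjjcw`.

Compare letters: c→a is +24, l→j is +24, a→y is +24 — a constant shift. Every letter moves 24 places later in the alphabet, wrapping around z→a.
Reversing it on tyjjcw: t−24=v, y−24=a, j−24=l, j−24=l, c−24=e, w−24=y.

valley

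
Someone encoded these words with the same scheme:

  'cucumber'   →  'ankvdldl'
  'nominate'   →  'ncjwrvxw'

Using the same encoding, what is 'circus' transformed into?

bdlarl

The word is reversed, then every letter is shifted forward by 9.
Applying it to circus: reverse → sucric; then shift: s+9=b, u+9=d, c+9=l, r+9=a, i+9=r, c+9=l.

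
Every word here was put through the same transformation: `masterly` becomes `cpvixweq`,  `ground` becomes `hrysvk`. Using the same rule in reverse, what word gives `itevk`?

Two steps: reverse the string, then apply a Caesar shift of +4.
Reversing it on itevk: shift back: i−4=e, t−4=p, e−4=a, v−4=r, k−4=g → eparg; then reverse → grape.

grape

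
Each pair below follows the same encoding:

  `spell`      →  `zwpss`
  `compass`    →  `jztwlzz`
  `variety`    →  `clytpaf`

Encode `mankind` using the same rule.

tlurtuk

Two shifts are in play — +11 for a/e/i/o/u, +7 for every other letter.
For mankind: m(cons)+7=t, a(vowel)+11=l, n(cons)+7=u, k(cons)+7=r, i(vowel)+11=t, n(cons)+7=u, d(cons)+7=k.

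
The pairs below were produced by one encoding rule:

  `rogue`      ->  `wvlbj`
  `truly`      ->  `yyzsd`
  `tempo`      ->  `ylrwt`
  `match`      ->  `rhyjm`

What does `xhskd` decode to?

sandy

It's a Vigenère-style cipher with numeric key [5,7]: position i shifts by key[i mod 2].
Reversing it on xhskd: x−5=s, h−7=a, s−5=n, k−7=d, d−5=y.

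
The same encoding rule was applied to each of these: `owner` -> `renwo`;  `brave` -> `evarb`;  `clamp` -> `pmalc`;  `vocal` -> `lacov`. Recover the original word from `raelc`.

The output letters match the input read backwards: owner reversed is renwo. The word is simply reversed.
Decoding raelc: then reverse → clear.

clear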